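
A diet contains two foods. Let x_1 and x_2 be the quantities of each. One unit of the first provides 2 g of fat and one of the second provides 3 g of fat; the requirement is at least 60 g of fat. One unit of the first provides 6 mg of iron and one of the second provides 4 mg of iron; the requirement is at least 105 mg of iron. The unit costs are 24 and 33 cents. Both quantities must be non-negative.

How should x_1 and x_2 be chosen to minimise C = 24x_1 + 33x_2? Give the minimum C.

Vertices and C = 24x_1 + 33x_2:
  (0, 105/4) → C = 3465/4
  (30, 0) → C = 720
  (15/2, 15) → C = 675
The feasible region is unbounded (it extends along (0, 1), (1, 0)), but C strictly increases along every unbounded feasible direction, so there is no improving ray and the minimum is attained at a vertex.

At the optimal vertex, 2x_1 + 3x_2 = 60 and 6x_1 + 4x_2 = 105.
Solving simultaneously gives x_1 = 15/2, x_2 = 15.

x_1 = 15/2, x_2 = 15, minimum C = 675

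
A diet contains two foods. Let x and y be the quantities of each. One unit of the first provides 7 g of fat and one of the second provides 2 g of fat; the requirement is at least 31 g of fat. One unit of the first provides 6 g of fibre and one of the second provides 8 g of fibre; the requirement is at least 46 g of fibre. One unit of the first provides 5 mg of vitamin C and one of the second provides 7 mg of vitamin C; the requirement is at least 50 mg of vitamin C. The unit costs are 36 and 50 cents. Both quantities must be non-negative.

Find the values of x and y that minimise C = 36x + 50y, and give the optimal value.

x = 3, y = 5, minimum C = 358

Extreme points and C = 36x + 50y:
  (0, 31/2) → C = 775
  (10, 0) → C = 360
  (3, 5) → C = 358
The feasible region is unbounded (it extends along (0, 1), (1, 0)), but C strictly increases along every unbounded feasible direction, so there is no improving ray and the minimum is attained at a vertex.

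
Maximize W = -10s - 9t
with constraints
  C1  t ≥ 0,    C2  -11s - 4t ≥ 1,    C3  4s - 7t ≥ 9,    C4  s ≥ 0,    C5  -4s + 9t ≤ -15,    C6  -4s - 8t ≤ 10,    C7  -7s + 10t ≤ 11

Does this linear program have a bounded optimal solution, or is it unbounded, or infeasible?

infeasible

The boundaries t = 0 and -4s + 9t = -15 meet at (15/4, 0), but that point violates -11s - 4t ≥ 1. Every candidate vertex is excluded by some other constraint, so the feasible region is empty.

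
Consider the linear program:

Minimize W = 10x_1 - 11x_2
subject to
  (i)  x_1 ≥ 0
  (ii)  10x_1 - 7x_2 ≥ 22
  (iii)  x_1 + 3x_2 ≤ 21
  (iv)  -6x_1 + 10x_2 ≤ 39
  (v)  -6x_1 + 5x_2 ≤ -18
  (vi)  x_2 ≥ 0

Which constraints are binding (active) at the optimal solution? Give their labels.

(iii) and (v)

Extreme points and W = 10x_1 - 11x_2:
  (159/23, 108/23) → W = 402/23
  (21, 0) → W = 210
  (3, 0) → W = 30

The minimum is at (159/23, 108/23). Substituting into each constraint, equality holds for (iii) and (v); the remaining constraints have slack.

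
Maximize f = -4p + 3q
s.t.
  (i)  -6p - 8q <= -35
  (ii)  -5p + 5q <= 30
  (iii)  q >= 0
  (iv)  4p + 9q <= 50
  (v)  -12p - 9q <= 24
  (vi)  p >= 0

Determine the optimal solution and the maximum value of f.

Extreme points and f = -4p + 3q:
  (35/6, 0) → f = -70/3
  (0, 35/8) → f = 105/8
  (25/2, 0) → f = -50
  (0, 50/9) → f = 50/3

p = 0, q = 50/9, maximum f = 50/3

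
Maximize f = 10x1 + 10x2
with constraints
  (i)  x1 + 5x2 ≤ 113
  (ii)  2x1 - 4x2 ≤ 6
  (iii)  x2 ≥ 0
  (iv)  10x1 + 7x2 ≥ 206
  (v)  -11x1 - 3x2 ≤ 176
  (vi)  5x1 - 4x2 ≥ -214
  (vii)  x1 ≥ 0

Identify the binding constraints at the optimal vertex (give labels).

(i) and (ii)

Extreme points and f = 10x1 + 10x2:
  (241/7, 110/7) → f = 3510/7
  (239/43, 924/43) → f = 11630/43
  (433/27, 176/27) → f = 2030/9

The maximum is at (241/7, 110/7). Substituting into each constraint, equality holds for (i) and (ii); the remaining constraints have slack.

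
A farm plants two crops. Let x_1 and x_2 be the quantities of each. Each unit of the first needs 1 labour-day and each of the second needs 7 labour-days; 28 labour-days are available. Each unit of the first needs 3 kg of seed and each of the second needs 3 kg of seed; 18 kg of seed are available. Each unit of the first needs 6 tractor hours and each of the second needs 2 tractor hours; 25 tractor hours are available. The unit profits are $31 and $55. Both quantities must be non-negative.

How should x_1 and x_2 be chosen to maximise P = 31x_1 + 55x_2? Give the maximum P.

Feasible corners and P = 31x_1 + 55x_2:
  (0, 0) → P = 0
  (0, 4) → P = 220
  (25/6, 0) → P = 775/6
  (7/3, 11/3) → P = 274
  (13/4, 11/4) → P = 252

The binding constraints are x_1 + 7x_2 = 28 and 3x_1 + 3x_2 = 18.
Solving simultaneously gives x_1 = 7/3, x_2 = 11/3.

x_1 = 7/3, x_2 = 11/3, maximum P = 274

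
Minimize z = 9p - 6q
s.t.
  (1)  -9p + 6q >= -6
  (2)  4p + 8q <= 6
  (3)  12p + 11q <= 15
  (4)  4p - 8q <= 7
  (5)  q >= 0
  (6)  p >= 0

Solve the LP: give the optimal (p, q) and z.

Feasible corners and z = 9p - 6q:
  (7/8, 5/16) → z = 6
  (2/3, 0) → z = 6
  (0, 3/4) → z = -9/2
  (0, 0) → z = 0

p = 0, q = 3/4, minimum z = -9/2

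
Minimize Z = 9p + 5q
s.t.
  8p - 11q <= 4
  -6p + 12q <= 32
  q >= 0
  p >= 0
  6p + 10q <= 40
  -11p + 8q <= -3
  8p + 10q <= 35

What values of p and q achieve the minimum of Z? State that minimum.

p = 3/11, q = 0, minimum Z = 27/11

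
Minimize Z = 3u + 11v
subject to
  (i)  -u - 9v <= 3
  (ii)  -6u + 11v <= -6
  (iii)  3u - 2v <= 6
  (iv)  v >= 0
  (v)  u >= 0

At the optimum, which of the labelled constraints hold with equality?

Corner points and Z = 3u + 11v:
  (18/7, 6/7) → Z = 120/7
  (1, 0) → Z = 3
  (2, 0) → Z = 6

The minimum is at (1, 0). Substituting into each constraint, equality holds for (ii) and (iv); the remaining constraints have slack.

(ii) and (iv)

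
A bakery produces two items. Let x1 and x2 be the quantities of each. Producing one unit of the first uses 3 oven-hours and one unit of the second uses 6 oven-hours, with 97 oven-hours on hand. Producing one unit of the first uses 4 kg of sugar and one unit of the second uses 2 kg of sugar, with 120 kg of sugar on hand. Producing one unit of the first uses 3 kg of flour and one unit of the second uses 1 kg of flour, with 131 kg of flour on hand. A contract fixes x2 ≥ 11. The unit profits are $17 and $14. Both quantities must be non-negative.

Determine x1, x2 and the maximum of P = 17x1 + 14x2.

x1 = 31/3, x2 = 11, maximum P = 989/3

Vertices and P = 17x1 + 14x2:
  (0, 97/6) → P = 679/3
  (0, 11) → P = 154
  (31/3, 11) → P = 989/3

At the optimal vertex, 3x1 + 6x2 = 97 and x2 = 11.
Solving simultaneously gives x1 = 31/3, x2 = 11.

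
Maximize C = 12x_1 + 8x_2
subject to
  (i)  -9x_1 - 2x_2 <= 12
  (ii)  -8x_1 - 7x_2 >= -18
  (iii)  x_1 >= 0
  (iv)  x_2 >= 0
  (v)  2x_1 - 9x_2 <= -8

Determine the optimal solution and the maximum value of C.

Corner points and C = 12x_1 + 8x_2:
  (0, 18/7) → C = 144/7
  (53/43, 50/43) → C = 1036/43
  (0, 8/9) → C = 64/9

x_1 = 53/43, x_2 = 50/43, maximum C = 1036/43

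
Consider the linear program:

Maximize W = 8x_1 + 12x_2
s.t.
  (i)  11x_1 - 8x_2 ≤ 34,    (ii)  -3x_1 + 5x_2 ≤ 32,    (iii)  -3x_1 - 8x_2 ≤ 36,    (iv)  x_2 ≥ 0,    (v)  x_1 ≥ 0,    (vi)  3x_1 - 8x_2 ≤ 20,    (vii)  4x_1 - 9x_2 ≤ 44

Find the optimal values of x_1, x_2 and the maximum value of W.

Corner points and W = 8x_1 + 12x_2:
  (426/31, 454/31) → W = 8856/31
  (34/11, 0) → W = 272/11
  (0, 32/5) → W = 384/5
  (0, 0) → W = 0

x_1 = 426/31, x_2 = 454/31, maximum W = 8856/31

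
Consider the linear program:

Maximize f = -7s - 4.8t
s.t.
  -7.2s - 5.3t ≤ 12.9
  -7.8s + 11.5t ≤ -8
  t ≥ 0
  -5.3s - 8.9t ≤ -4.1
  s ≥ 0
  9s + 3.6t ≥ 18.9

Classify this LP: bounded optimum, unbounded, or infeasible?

bounded optimum

Extreme points and f = -7s - 4.8t:
  (2735/1462, 419/731) → f = -115837/7310
  (2.1, 0) → f = -14.7
The feasible region has finitely many vertices and no improving ray; the maximum is -14.7 at (2.1, 0).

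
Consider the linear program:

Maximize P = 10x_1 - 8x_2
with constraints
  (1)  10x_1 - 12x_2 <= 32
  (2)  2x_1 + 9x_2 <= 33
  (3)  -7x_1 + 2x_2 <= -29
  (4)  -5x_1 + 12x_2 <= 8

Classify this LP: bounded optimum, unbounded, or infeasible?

bounded optimum

Feasible corners and P = 10x_1 - 8x_2:
  (6, 7/3) → P = 124/3
  (71/16, 33/32) → P = 289/8
  (327/67, 173/67) → P = 1886/67
The feasible region has finitely many vertices and no improving ray; the maximum is 124/3 at (6, 7/3).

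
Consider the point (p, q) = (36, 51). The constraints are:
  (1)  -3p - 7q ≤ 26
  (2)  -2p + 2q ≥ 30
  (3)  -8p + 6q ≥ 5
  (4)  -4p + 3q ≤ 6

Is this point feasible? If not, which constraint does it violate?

Constraint (4): -4p + 3q = 9, which is not ≤ 6. All other constraints are satisfied.

not feasible — violates (4)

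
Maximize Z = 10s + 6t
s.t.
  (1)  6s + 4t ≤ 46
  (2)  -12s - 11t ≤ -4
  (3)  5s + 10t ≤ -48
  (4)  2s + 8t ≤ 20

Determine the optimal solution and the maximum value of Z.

s = 245/9, t = -88/3, maximum Z = 866/9

Extreme points and Z = 10s + 6t:
  (245/9, -88/3) → Z = 866/9
  (163/10, -259/20) → Z = 853/10
  (568/65, -596/65) → Z = 2104/65

At the optimal vertex, 6s + 4t = 46 and -12s - 11t = -4.
Solving simultaneously gives s = 245/9, t = -88/3.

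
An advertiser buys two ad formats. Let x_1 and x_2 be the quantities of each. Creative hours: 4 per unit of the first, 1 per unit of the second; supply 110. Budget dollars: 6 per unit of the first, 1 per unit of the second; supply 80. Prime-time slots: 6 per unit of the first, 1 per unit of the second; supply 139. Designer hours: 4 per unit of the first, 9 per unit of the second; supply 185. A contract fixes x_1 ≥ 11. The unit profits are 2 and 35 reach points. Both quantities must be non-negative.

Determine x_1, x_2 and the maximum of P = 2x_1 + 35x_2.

The optimum lies where 6x_1 + x_2 = 80 and x_1 = 11.
Solving simultaneously gives x_1 = 11, x_2 = 14.

x_1 = 11, x_2 = 14, maximum P = 512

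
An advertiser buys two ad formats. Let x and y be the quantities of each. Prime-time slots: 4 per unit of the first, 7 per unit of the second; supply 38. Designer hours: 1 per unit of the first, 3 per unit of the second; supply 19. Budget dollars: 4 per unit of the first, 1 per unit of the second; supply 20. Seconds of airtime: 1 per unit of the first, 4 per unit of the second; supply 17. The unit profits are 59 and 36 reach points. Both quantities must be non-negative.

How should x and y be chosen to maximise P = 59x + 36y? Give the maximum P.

x = 17/4, y = 3, maximum P = 1435/4

Vertices and P = 59x + 36y:
  (0, 0) → P = 0
  (0, 17/4) → P = 153
  (5, 0) → P = 295
  (17/4, 3) → P = 1435/4
  (11/3, 10/3) → P = 1009/3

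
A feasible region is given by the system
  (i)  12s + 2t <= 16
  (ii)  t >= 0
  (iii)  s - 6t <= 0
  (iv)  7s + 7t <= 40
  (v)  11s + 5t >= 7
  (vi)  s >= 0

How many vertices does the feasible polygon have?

5

Pairwise boundary intersections that survive every other constraint:
  (48/37, 8/37)
  (16/35, 184/35)
  (42/71, 7/71)
  (0, 40/7)
  (0, 7/5)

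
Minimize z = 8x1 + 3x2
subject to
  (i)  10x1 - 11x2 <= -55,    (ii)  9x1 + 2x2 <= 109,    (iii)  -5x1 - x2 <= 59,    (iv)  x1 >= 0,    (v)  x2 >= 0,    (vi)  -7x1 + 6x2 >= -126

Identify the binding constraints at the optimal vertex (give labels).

(i) and (iv)

Corner points and z = 8x1 + 3x2:
  (1089/119, 1585/119) → z = 13467/119
  (0, 5) → z = 15
  (0, 109/2) → z = 327/2

The minimum is at (0, 5). Substituting into each constraint, equality holds for (i) and (iv); the remaining constraints have slack.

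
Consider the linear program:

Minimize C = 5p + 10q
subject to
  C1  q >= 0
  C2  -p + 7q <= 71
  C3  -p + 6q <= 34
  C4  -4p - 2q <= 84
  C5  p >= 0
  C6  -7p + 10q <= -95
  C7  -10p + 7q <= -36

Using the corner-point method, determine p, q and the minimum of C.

p = 95/7, q = 0, minimum C = 475/7

The feasible region is unbounded (it extends along (7, 1), (1, 0)), but C strictly increases along every unbounded feasible direction, so there is no improving ray and the minimum is attained at a vertex.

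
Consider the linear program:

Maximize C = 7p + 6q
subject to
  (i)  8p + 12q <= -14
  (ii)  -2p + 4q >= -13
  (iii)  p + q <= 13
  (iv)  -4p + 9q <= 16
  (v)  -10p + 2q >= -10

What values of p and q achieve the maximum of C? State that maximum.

Feasible corners and C = 7p + 6q:
  (-53/20, 3/5) → C = -299/20
  (23/34, -55/34) → C = -169/34
  (7/18, -55/18) → C = -281/18
The feasible region is unbounded (it extends along (-2, -1), (-9, -4)), but C strictly decreases along every unbounded feasible direction, so there is no improving ray and the maximum is attained at a vertex.

p = 23/34, q = -55/34, maximum C = -169/34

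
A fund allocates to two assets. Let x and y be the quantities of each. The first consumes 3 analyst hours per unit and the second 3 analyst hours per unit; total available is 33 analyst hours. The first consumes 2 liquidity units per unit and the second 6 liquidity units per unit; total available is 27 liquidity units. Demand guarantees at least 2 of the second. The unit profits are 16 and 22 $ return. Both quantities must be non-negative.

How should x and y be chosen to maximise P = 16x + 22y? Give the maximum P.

Extreme points and P = 16x + 22y:
  (0, 9/2) → P = 99
  (0, 2) → P = 44
  (15/2, 2) → P = 164

The binding constraints are 2x + 6y = 27 and y = 2.
Solving simultaneously gives x = 15/2, y = 2.

x = 15/2, y = 2, maximum P = 164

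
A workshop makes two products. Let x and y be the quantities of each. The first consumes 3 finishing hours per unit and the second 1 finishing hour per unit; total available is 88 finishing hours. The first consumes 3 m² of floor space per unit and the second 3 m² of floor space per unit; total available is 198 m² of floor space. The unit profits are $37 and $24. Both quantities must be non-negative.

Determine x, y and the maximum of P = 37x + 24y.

Vertices and P = 37x + 24y:
  (0, 0) → P = 0
  (0, 66) → P = 1584
  (88/3, 0) → P = 3256/3
  (11, 55) → P = 1727

The binding constraints are 3x + y = 88 and 3x + 3y = 198.
Solving simultaneously gives x = 11, y = 55.

x = 11, y = 55, maximum P = 1727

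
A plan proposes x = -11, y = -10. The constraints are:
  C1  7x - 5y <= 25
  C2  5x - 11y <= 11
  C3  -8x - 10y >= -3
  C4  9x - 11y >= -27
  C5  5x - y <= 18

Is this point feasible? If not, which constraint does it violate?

Constraint C2: 5x - 11y = 55, which is not ≤ 11. All other constraints are satisfied.

not feasible — violates C2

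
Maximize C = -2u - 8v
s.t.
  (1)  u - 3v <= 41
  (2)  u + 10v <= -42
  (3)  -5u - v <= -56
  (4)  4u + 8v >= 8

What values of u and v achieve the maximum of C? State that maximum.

Vertices and C = -2u - 8v:
  (284/13, -83/13) → C = 96/13
  (88/5, -39/5) → C = 136/5
  (13, -11/2) → C = 18

u = 88/5, v = -39/5, maximum C = 136/5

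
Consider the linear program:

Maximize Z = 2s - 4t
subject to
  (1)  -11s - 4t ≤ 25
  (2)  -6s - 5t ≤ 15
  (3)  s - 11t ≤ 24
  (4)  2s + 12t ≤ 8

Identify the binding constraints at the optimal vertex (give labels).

Vertices and Z = 2s - 4t:
  (-65/31, -15/31) → Z = -70/31
  (-83/31, 69/62) → Z = -304/31
  (-45/71, -159/71) → Z = 546/71
  (188/17, -20/17) → Z = 456/17

The maximum is at (188/17, -20/17). Substituting into each constraint, equality holds for (3) and (4); the remaining constraints have slack.

(3) and (4)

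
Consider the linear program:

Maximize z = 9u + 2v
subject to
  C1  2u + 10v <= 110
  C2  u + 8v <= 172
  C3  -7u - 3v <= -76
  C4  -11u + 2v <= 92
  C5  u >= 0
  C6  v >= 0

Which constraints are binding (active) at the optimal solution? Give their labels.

C1 and C6

Corner points and z = 9u + 2v:
  (215/32, 309/32) → z = 2553/32
  (55, 0) → z = 495
  (76/7, 0) → z = 684/7

The maximum is at (55, 0). Substituting into each constraint, equality holds for C1 and C6; the remaining constraints have slack.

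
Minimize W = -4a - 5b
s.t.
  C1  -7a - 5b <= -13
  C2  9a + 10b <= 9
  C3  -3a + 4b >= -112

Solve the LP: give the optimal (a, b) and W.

a = 17/5, b = -54/25, minimum W = -14/5

Vertices and W = -4a - 5b:
  (17/5, -54/25) → W = -14/5
  (612/43, -745/43) → W = 1277/43
  (578/33, -327/22) → W = 281/66

The binding constraints are -7a - 5b = -13 and 9a + 10b = 9.
Solving simultaneously gives a = 17/5, b = -54/25.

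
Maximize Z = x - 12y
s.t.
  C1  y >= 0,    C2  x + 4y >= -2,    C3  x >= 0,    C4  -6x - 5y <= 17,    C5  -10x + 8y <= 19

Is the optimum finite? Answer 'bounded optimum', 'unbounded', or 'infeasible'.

From the feasible point (0, 0), moving in the direction (1, 0) keeps every constraint satisfied while Z increases without bound.

unbounded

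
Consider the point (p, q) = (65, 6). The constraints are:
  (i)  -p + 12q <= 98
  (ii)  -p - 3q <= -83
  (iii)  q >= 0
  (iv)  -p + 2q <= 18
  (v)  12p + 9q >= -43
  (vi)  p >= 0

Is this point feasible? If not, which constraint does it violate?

(i): 7 ≤ 98 ✓
(ii): -83 ≤ -83 ✓
(iii): 6 ≥ 0 ✓
(iv): -53 ≤ 18 ✓
(v): 834 ≥ -43 ✓
(vi): 65 ≥ 0 ✓

feasible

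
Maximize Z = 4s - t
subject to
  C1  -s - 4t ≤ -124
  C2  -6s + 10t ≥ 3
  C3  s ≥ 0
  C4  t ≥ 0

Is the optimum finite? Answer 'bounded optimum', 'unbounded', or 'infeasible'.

From the feasible point (614/17, 747/34), moving in the direction (10, 6) keeps every constraint satisfied while Z increases without bound.

unbounded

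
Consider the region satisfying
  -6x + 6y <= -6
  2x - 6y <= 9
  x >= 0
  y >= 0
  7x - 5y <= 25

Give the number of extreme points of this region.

Intersecting each pair of boundary lines and keeping only the points that satisfy every inequality leaves:
  (1, 0)
  (10, 9)
  (25/7, 0)

3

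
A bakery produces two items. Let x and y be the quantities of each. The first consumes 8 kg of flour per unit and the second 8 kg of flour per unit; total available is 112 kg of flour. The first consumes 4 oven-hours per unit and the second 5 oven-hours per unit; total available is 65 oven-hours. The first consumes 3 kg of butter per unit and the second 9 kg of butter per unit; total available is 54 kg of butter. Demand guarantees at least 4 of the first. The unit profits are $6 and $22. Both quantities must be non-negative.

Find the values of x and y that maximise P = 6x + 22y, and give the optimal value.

Extreme points and P = 6x + 22y:
  (14, 0) → P = 84
  (4, 0) → P = 24
  (12, 2) → P = 116
  (4, 14/3) → P = 380/3

At the optimal vertex, 3x + 9y = 54 and x = 4.
Solving simultaneously gives x = 4, y = 14/3.

x = 4, y = 14/3, maximum P = 380/3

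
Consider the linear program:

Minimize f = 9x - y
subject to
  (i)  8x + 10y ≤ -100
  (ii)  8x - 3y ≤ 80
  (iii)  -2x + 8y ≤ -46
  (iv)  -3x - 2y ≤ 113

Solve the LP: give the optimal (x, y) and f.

x = -29, y = -13, minimum f = -248

Feasible corners and f = 9x - y:
  (125/26, -180/13) → f = 1485/26
  (-85/21, -142/21) → f = -89/3
  (-179/25, -1144/25) → f = -467/25
  (-29, -13) → f = -248

The optimum lies where -2x + 8y = -46 and -3x - 2y = 113.
Solving simultaneously gives x = -29, y = -13.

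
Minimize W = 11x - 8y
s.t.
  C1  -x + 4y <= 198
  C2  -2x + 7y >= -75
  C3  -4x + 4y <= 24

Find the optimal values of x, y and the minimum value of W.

At the optimal vertex, -2x + 7y = -75 and -4x + 4y = 24.
Solving simultaneously gives x = -117/5, y = -87/5.

x = -117/5, y = -87/5, minimum W = -591/5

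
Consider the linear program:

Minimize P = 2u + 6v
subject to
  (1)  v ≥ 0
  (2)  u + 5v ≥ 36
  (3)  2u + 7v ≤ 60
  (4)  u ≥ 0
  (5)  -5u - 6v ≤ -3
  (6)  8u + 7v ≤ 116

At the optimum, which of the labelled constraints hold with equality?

Feasible corners and P = 2u + 6v:
  (0, 36/5) → P = 216/5
  (328/33, 172/33) → P = 1688/33
  (0, 60/7) → P = 360/7
  (28/3, 124/21) → P = 1136/21

The minimum is at (0, 36/5). Substituting into each constraint, equality holds for (2) and (4); the remaining constraints have slack.

(2) and (4)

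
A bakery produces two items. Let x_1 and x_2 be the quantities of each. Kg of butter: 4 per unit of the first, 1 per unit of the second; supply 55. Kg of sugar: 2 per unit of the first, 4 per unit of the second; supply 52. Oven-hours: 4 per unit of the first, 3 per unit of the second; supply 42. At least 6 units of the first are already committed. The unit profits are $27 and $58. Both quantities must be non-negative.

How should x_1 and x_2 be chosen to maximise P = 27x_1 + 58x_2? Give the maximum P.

x_1 = 6, x_2 = 6, maximum P = 510

Feasible corners and P = 27x_1 + 58x_2:
  (21/2, 0) → P = 567/2
  (6, 0) → P = 162
  (6, 6) → P = 510

The optimum lies where 4x_1 + 3x_2 = 42 and x_1 = 6.
Solving simultaneously gives x_1 = 6, x_2 = 6.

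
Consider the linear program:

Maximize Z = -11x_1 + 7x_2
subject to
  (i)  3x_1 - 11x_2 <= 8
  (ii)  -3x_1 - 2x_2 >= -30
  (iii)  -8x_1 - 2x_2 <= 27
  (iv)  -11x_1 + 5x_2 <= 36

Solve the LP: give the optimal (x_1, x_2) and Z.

Corner points and Z = -11x_1 + 7x_2:
  (346/39, 22/13) → Z = -3344/39
  (-281/94, -145/94) → Z = 1038/47
  (78/37, 438/37) → Z = 2208/37
  (-207/62, -9/62) → Z = 1107/31

At the optimal vertex, -3x_1 - 2x_2 = -30 and -11x_1 + 5x_2 = 36.
Solving simultaneously gives x_1 = 78/37, x_2 = 438/37.

x_1 = 78/37, x_2 = 438/37, maximum Z = 2208/37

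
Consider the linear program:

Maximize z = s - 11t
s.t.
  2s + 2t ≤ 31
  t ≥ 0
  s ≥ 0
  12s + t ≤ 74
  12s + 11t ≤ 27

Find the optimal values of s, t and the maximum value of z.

Vertices and z = s - 11t:
  (0, 0) → z = 0
  (9/4, 0) → z = 9/4
  (0, 27/11) → z = -27

At the optimal vertex, t = 0 and 12s + 11t = 27.
Solving simultaneously gives s = 9/4, t = 0.

s = 9/4, t = 0, maximum z = 9/4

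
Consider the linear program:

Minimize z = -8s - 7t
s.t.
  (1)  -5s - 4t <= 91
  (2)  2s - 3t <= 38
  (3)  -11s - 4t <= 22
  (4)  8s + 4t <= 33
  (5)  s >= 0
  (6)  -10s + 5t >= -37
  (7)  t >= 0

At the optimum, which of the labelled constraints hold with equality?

(4) and (5)

Feasible corners and z = -8s - 7t:
  (0, 33/4) → z = -231/4
  (313/80, 17/40) → z = -1371/40
  (0, 0) → z = 0
  (37/10, 0) → z = -148/5

The minimum is at (0, 33/4). Substituting into each constraint, equality holds for (4) and (5); the remaining constraints have slack.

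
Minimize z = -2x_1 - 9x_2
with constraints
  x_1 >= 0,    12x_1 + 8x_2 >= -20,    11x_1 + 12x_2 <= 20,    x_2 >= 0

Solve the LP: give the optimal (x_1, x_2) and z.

Vertices and z = -2x_1 - 9x_2:
  (0, 5/3) → z = -15
  (0, 0) → z = 0
  (20/11, 0) → z = -40/11

The optimum lies where x_1 = 0 and 11x_1 + 12x_2 = 20.
Solving simultaneously gives x_1 = 0, x_2 = 5/3.

x_1 = 0, x_2 = 5/3, minimum z = -15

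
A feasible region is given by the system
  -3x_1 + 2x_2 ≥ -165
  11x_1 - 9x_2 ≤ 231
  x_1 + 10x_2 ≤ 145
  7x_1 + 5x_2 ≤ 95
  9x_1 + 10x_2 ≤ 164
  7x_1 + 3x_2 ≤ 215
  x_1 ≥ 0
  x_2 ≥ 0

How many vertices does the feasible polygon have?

5

Intersecting each pair of boundary lines and keeping only the points that satisfy every inequality leaves:
  (19/8, 1141/80)
  (0, 29/2)
  (26/5, 293/25)
  (95/7, 0)
  (0, 0)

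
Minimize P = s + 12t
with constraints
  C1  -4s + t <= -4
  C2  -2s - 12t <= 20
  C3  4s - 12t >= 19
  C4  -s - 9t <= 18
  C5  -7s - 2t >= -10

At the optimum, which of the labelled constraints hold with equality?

C2 and C5

Vertices and P = s + 12t:
  (14/25, -44/25) → P = -514/25
  (29/44, -15/11) → P = -691/44
  (2, -2) → P = -22
  (79/46, -93/92) → P = -479/46

The minimum is at (2, -2). Substituting into each constraint, equality holds for C2 and C5; the remaining constraints have slack.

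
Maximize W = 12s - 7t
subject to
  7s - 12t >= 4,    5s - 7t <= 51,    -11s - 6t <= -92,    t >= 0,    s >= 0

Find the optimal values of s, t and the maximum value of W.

Feasible corners and W = 12s - 7t:
  (584/11, 337/11) → W = 4649/11
  (188/29, 100/29) → W = 1556/29
  (51/5, 0) → W = 612/5
  (92/11, 0) → W = 1104/11

s = 584/11, t = 337/11, maximum W = 4649/11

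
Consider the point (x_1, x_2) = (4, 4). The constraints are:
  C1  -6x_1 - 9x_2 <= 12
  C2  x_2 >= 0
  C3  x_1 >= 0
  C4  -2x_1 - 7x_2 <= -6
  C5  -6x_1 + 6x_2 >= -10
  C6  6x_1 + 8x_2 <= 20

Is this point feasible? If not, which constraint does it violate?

Constraint C6: 6x_1 + 8x_2 = 56, which is not ≤ 20. All other constraints are satisfied.

not feasible — violates C6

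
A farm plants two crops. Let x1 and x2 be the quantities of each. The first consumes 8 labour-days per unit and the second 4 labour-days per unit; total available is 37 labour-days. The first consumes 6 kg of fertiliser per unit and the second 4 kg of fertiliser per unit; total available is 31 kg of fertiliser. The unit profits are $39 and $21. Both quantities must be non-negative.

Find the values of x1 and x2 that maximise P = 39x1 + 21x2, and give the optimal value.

x1 = 3, x2 = 13/4, maximum P = 741/4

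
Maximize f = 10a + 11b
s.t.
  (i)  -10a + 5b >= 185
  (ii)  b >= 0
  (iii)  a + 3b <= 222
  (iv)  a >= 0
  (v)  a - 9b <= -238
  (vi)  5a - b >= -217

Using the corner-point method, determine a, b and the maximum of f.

At the optimal vertex, -10a + 5b = 185 and a + 3b = 222.
Solving simultaneously gives a = 111/7, b = 481/7.

a = 111/7, b = 481/7, maximum f = 6401/7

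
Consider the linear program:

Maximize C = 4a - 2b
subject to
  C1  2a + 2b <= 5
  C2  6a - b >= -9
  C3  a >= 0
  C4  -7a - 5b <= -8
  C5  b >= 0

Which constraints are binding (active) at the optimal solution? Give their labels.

C1 and C5

Corner points and C = 4a - 2b:
  (0, 5/2) → C = -5
  (5/2, 0) → C = 10
  (0, 8/5) → C = -16/5
  (8/7, 0) → C = 32/7

The maximum is at (5/2, 0). Substituting into each constraint, equality holds for C1 and C5; the remaining constraints have slack.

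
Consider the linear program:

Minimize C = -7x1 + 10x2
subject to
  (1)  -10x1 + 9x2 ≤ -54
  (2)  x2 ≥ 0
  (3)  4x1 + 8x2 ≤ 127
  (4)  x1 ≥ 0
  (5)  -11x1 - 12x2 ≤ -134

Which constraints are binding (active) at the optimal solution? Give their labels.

Feasible corners and C = -7x1 + 10x2:
  (1575/116, 527/58) → C = -485/116
  (618/73, 746/219) → C = -5518/219
  (127/4, 0) → C = -889/4
  (134/11, 0) → C = -938/11

The minimum is at (127/4, 0). Substituting into each constraint, equality holds for (2) and (3); the remaining constraints have slack.

(2) and (3)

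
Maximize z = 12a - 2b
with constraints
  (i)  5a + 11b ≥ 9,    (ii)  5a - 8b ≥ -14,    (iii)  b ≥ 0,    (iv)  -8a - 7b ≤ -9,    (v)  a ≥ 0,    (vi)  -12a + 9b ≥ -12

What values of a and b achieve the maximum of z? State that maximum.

a = 74/17, b = 76/17, maximum z = 736/17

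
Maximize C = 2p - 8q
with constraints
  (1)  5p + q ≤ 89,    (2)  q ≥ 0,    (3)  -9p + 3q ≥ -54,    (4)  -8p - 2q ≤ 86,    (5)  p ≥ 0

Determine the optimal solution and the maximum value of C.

Vertices and C = 2p - 8q:
  (107/8, 177/8) → C = -601/4
  (0, 89) → C = -712
  (6, 0) → C = 12
  (0, 0) → C = 0

The binding constraints are q = 0 and -9p + 3q = -54.
Solving simultaneously gives p = 6, q = 0.

p = 6, q = 0, maximum C = 12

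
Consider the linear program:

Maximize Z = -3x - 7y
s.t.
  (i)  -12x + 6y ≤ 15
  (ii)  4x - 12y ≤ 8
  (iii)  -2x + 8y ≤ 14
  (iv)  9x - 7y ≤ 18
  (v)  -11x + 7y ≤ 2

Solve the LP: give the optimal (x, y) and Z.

Corner points and Z = -3x - 7y:
  (2, 0) → Z = -6
  (-10/13, -12/13) → Z = 114/13
  (121/29, 81/29) → Z = -930/29
  (41/37, 75/37) → Z = -648/37

x = -10/13, y = -12/13, maximum Z = 114/13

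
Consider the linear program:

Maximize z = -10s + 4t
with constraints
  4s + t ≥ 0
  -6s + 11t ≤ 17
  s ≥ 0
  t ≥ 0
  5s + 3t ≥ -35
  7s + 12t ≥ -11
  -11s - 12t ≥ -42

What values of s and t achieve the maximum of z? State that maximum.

s = 0, t = 17/11, maximum z = 68/11

Feasible corners and z = -10s + 4t:
  (0, 0) → z = 0
  (0, 17/11) → z = 68/11
  (258/193, 439/193) → z = -824/193
  (42/11, 0) → z = -420/11

At the optimal vertex, -6s + 11t = 17 and s = 0.
Solving simultaneously gives s = 0, t = 17/11.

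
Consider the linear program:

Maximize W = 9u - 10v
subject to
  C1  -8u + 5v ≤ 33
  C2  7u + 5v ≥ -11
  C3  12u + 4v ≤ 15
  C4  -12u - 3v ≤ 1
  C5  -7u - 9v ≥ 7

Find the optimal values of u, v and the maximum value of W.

u = 119/32, v = -237/32, maximum W = 3441/32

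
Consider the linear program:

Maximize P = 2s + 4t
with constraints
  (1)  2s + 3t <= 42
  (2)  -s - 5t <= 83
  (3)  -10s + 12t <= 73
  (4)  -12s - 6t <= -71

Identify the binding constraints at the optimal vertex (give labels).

(1) and (3)

Corner points and P = 2s + 4t:
  (459/7, -208/7) → P = 86/7
  (95/18, 283/27) → P = 1417/27
  (853/54, -1067/54) → P = -427/9
  (69/34, 793/102) → P = 1793/51

The maximum is at (95/18, 283/27). Substituting into each constraint, equality holds for (1) and (3); the remaining constraints have slack.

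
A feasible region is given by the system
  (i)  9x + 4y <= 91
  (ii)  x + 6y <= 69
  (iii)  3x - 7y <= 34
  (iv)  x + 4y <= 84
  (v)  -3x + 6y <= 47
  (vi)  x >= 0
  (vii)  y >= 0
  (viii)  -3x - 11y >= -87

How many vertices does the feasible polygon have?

5

The feasible vertices (each the meet of two boundaries and inside every other half-plane) are:
  (91/9, 0)
  (653/87, 170/29)
  (0, 47/6)
  (5/51, 134/17)
  (0, 0)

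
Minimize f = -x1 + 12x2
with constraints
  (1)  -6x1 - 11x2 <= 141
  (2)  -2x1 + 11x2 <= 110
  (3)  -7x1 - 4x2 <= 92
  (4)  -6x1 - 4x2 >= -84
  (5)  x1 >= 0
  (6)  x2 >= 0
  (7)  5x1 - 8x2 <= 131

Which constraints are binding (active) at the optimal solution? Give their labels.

Vertices and f = -x1 + 12x2:
  (242/37, 414/37) → f = 4726/37
  (0, 10) → f = 120
  (14, 0) → f = -14
  (0, 0) → f = 0

The minimum is at (14, 0). Substituting into each constraint, equality holds for (4) and (6); the remaining constraints have slack.

(4) and (6)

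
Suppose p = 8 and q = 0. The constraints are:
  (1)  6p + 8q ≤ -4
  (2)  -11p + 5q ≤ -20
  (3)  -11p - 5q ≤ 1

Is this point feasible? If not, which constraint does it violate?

not feasible — violates (1)

Constraint (1): 6p + 8q = 48, which is not ≤ -4. All other constraints are satisfied.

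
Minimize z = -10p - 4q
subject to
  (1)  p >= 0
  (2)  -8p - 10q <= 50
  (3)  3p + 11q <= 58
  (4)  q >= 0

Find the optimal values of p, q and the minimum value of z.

p = 58/3, q = 0, minimum z = -580/3

Feasible corners and z = -10p - 4q:
  (0, 58/11) → z = -232/11
  (0, 0) → z = 0
  (58/3, 0) → z = -580/3

The binding constraints are 3p + 11q = 58 and q = 0.
Solving simultaneously gives p = 58/3, q = 0.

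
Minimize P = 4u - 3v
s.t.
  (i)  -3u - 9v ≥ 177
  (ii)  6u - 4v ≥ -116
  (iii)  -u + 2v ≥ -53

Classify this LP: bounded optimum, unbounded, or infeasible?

bounded optimum

Vertices and P = 4u - 3v:
  (-292/11, -119/11) → P = -811/11
  (41/5, -112/5) → P = 100
  (-111/2, -217/4) → P = -237/4
The feasible region has finitely many vertices and no improving ray; the minimum is -811/11 at (-292/11, -119/11).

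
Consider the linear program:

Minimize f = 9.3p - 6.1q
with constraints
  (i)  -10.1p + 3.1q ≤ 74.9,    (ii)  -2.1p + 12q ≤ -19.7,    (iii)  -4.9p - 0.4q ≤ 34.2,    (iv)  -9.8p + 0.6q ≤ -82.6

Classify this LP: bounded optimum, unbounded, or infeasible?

Corner points and f = 9.3p - 6.1q:
  (16323/1939, -140/831) → f = 4613897/58170
  (626/343, -755/7) → f = 2314913/3430
The feasible region has finitely many vertices and no improving ray; the minimum is 4613897/58170 at (16323/1939, -140/831).

bounded optimum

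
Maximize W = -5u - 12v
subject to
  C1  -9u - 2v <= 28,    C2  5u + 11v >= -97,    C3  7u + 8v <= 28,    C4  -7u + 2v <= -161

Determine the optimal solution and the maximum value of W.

u = 1084/37, v = -819/37, maximum W = 4408/37

Vertices and W = -5u - 12v:
  (1084/37, -819/37) → W = 4408/37
  (1577/87, -1484/87) → W = 9923/87
  (96/5, -133/10) → W = 318/5

At the optimal vertex, 5u + 11v = -97 and 7u + 8v = 28.
Solving simultaneously gives u = 1084/37, v = -819/37.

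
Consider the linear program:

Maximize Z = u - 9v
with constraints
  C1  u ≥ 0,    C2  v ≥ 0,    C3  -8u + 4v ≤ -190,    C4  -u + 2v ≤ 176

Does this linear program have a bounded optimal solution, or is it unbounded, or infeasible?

unbounded

From the feasible point (95/4, 0), moving in the direction (1, 0) keeps every constraint satisfied while Z increases without bound.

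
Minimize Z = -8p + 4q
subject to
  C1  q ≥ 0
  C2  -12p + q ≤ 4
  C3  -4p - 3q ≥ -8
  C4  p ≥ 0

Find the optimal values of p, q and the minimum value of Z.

Corner points and Z = -8p + 4q:
  (2, 0) → Z = -16
  (0, 0) → Z = 0
  (0, 8/3) → Z = 32/3

At the optimal vertex, q = 0 and -4p - 3q = -8.
Solving simultaneously gives p = 2, q = 0.

p = 2, q = 0, minimum Z = -16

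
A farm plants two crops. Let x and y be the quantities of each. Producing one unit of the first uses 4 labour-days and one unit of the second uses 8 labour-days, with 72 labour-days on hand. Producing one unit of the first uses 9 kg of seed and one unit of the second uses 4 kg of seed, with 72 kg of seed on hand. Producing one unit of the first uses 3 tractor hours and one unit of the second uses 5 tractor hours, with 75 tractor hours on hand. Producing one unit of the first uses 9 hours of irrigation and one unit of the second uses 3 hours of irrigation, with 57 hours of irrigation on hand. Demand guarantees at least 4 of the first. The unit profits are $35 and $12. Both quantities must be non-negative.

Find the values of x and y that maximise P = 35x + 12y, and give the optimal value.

Vertices and P = 35x + 12y:
  (19/3, 0) → P = 665/3
  (4, 0) → P = 140
  (4, 7) → P = 224

x = 4, y = 7, maximum P = 224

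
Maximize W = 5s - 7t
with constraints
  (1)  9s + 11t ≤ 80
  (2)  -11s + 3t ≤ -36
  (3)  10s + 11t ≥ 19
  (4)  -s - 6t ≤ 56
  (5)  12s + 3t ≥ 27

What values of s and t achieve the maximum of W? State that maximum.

s = 1096/43, t = -584/43, maximum W = 9568/43

Extreme points and W = 5s - 7t:
  (159/37, 139/37) → W = -178/37
  (1096/43, -584/43) → W = 9568/43
  (3, -1) → W = 22
  (730/49, -579/49) → W = 7703/49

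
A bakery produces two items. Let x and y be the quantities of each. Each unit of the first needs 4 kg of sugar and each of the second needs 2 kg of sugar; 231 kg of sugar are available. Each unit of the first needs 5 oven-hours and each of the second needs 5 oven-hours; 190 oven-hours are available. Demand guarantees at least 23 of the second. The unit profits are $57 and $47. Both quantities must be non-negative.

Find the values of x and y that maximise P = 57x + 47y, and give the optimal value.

x = 15, y = 23, maximum P = 1936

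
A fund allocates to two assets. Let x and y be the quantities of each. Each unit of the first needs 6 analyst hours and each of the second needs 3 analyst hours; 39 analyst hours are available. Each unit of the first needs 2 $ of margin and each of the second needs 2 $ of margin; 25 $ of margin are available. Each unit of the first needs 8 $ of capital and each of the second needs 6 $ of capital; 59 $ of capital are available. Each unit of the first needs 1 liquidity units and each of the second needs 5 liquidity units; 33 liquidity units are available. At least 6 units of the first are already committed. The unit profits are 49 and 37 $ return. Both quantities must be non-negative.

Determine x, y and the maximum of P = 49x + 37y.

x = 6, y = 1, maximum P = 331

Feasible corners and P = 49x + 37y:
  (13/2, 0) → P = 637/2
  (6, 0) → P = 294
  (6, 1) → P = 331

The binding constraints are 6x + 3y = 39 and x = 6.
Solving simultaneously gives x = 6, y = 1.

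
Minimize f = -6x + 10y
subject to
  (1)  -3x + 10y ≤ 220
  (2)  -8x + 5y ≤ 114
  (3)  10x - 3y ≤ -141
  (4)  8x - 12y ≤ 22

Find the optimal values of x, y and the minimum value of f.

Feasible corners and f = -6x + 10y:
  (-363/26, 6/13) → f = 1149/13
  (-739/28, -136/7) → f = -503/14
  (-293/16, -337/24) → f = -733/24

The optimum lies where -8x + 5y = 114 and 8x - 12y = 22.
Solving simultaneously gives x = -739/28, y = -136/7.

x = -739/28, y = -136/7, minimum f = -503/14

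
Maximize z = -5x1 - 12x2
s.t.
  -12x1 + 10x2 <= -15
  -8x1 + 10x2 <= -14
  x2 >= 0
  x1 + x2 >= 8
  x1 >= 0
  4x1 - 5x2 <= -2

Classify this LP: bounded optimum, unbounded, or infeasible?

infeasible

Constraints -8x1 + 10x2 ≤ -14 and 4x1 - 5x2 ≤ -2 have parallel boundaries but demand opposite sides — no point can satisfy both, so the region is empty.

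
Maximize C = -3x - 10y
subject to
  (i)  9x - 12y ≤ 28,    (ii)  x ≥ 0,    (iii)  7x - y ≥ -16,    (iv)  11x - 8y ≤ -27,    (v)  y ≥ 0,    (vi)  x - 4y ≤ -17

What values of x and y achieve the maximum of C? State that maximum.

Vertices and C = -3x - 10y:
  (0, 16) → C = -160
  (0, 17/4) → C = -85/2
  (7/9, 40/9) → C = -421/9
The feasible region is unbounded (it extends along (1, 7), (8, 11)), but C strictly decreases along every unbounded feasible direction, so there is no improving ray and the maximum is attained at a vertex.

At the optimal vertex, x = 0 and x - 4y = -17.
Solving simultaneously gives x = 0, y = 17/4.

x = 0, y = 17/4, maximum C = -85/2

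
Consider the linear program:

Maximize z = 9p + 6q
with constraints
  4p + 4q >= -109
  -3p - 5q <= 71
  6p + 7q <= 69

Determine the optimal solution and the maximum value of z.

p = 842/9, q = -211/3, maximum z = 420

Corner points and z = 9p + 6q:
  (-261/8, 43/8) → z = -2091/8
  (-1039/4, 465/2) → z = -3771/4
  (842/9, -211/3) → z = 420

The binding constraints are -3p - 5q = 71 and 6p + 7q = 69.
Solving simultaneously gives p = 842/9, q = -211/3.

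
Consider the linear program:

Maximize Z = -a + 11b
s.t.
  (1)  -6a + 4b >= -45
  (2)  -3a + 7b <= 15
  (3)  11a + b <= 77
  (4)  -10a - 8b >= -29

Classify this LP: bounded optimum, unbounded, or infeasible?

Feasible corners and Z = -a + 11b:
  (119/22, -69/22) → Z = -439/11
  (83/94, 237/94) → Z = 1262/47
The feasible region has finitely many vertices and no improving ray; the maximum is 1262/47 at (83/94, 237/94).

bounded optimum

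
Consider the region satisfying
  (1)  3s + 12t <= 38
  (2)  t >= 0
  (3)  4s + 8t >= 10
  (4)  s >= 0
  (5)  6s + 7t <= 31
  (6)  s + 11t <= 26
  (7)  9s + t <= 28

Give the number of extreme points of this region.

6

Of the 21 pairwise boundary intersections, those satisfying every inequality are:
  (5/2, 0)
  (28/9, 0)
  (0, 5/4)
  (0, 26/11)
  (159/59, 125/59)
  (55/19, 37/19)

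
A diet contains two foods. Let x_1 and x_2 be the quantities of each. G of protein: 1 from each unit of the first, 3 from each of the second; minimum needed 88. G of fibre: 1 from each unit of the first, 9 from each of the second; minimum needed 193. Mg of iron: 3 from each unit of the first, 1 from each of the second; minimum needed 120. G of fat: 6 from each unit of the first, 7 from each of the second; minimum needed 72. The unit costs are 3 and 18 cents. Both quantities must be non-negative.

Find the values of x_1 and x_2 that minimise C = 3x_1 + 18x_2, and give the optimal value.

Corner points and C = 3x_1 + 18x_2:
  (0, 120) → C = 2160
  (193, 0) → C = 579
  (71/2, 35/2) → C = 843/2
  (34, 18) → C = 426
The feasible region is unbounded (it extends along (0, 1), (1, 0)), but C strictly increases along every unbounded feasible direction, so there is no improving ray and the minimum is attained at a vertex.

x_1 = 71/2, x_2 = 35/2, minimum C = 843/2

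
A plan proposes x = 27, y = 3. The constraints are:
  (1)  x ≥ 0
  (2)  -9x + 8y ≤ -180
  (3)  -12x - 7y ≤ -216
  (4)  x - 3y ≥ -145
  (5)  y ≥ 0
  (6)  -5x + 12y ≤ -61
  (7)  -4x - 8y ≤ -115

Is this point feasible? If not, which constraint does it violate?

feasible

(1): 27 ≥ 0 ✓
(2): -219 ≤ -180 ✓
(3): -345 ≤ -216 ✓
(4): 18 ≥ -145 ✓
(5): 3 ≥ 0 ✓
(6): -99 ≤ -61 ✓
(7): -132 ≤ -115 ✓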